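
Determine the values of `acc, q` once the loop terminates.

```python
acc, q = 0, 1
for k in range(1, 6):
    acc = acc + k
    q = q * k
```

Let's trace through this code step by step.

Initialize: acc = 0
Initialize: q = 1
Entering loop: for k in range(1, 6):
After iteration 1: k = 1, acc = 1, q = 1
After iteration 2: k = 2, acc = 3, q = 2
After iteration 3: k = 3, acc = 6, q = 6
After iteration 4: k = 4, acc = 10, q = 24
After iteration 5: k = 5, acc = 15, q = 120
Loop ends.

Final answer: 15, 120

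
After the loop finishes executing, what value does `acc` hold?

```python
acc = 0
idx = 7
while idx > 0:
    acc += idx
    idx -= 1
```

Let's trace through this code step by step.

Initialize: acc = 0
Initialize: idx = 7
Entering loop: while idx > 0:
After iteration 1: acc = 7, idx = 6
After iteration 2: acc = 13, idx = 5
After iteration 3: acc = 18, idx = 4
After iteration 4: acc = 22, idx = 3
After iteration 5: acc = 25, idx = 2
After iteration 6: acc = 27, idx = 1
After iteration 7: acc = 28, idx = 0
Loop ends.

Final answer: 28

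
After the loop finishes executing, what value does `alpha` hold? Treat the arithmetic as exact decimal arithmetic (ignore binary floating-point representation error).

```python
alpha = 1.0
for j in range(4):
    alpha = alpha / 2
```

Let's trace through this code step by step.

Initialize: alpha = 1.0
Entering loop: for j in range(4):
After iteration 1: j = 0, alpha = 0.5
After iteration 2: j = 1, alpha = 0.25
After iteration 3: j = 2, alpha = 0.125
After iteration 4: j = 3, alpha = 0.0625
Loop ends.

Final answer: 0.0625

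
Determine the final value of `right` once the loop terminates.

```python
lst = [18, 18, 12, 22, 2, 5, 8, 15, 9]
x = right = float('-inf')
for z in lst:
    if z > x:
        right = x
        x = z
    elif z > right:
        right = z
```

Let's trace through this code step by step.

Initialize: lst = [18, 18, 12, 22, 2, 5, 8, 15, 9]
Initialize: x = -inf
Initialize: right = -inf
Entering loop: for z in lst:
After iteration 1: z = 18, x = 18, right = -inf
After iteration 2: z = 18, x = 18, right = 18
After iteration 3: z = 12, x = 18, right = 18
After iteration 4: z = 22, x = 22, right = 18
After iteration 5: z = 2, x = 22, right = 18
After iteration 6: z = 5, x = 22, right = 18
After iteration 7: z = 8, x = 22, right = 18
After iteration 8: z = 15, x = 22, right = 18
After iteration 9: z = 9, x = 22, right = 18
Loop ends.

Final answer: 18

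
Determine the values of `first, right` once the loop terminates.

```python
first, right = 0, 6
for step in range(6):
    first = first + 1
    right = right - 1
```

Let's trace through this code step by step.

Initialize: first = 0
Initialize: right = 6
Entering loop: for step in range(6):
After iteration 1: step = 0, first = 1, right = 5
After iteration 2: step = 1, first = 2, right = 4
After iteration 3: step = 2, first = 3, right = 3
After iteration 4: step = 3, first = 4, right = 2
After iteration 5: step = 4, first = 5, right = 1
After iteration 6: step = 5, first = 6, right = 0
Loop ends.

Final answer: 6, 0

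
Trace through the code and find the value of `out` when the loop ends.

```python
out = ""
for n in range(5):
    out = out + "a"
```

Let's trace through this code step by step.

Initialize: out = ''
Entering loop: for n in range(5):
After iteration 1: n = 0, out = 'a'
After iteration 2: n = 1, out = 'aa'
After iteration 3: n = 2, out = 'aaa'
After iteration 4: n = 3, out = 'aaaa'
After iteration 5: n = 4, out = 'aaaaa'
Loop ends.

Final answer: 'aaaaa'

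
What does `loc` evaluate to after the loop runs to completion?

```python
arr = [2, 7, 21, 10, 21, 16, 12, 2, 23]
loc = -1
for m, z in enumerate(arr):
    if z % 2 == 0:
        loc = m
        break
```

Let's trace through this code step by step.

Initialize: arr = [2, 7, 21, 10, 21, 16, 12, 2, 23]
Initialize: loc = -1
Entering loop: for m, z in enumerate(arr):
After iteration 1: m = 0, z = 2, loc = 0
Loop ends.

Final answer: 0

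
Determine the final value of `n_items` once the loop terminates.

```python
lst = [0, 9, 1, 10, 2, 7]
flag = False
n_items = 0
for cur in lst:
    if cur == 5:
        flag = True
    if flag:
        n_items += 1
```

Let's trace through this code step by step.

Initialize: lst = [0, 9, 1, 10, 2, 7]
Initialize: flag = False
Initialize: n_items = 0
Entering loop: for cur in lst:
After iteration 1: cur = 0, n_items = 0
After iteration 2: cur = 9, n_items = 0
After iteration 3: cur = 1, n_items = 0
After iteration 4: cur = 10, n_items = 0
After iteration 5: cur = 2, n_items = 0
After iteration 6: cur = 7, n_items = 0
Loop ends.

Final answer: 0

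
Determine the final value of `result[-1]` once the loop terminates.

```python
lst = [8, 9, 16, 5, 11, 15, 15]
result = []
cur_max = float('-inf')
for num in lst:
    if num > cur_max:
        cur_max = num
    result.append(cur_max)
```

Let's trace through this code step by step.

Initialize: lst = [8, 9, 16, 5, 11, 15, 15]
Initialize: result = []
Initialize: cur_max = -inf
Entering loop: for num in lst:
After iteration 1: num = 8, result = [8], cur_max = 8
After iteration 2: num = 9, result = [8, 9], cur_max = 9
After iteration 3: num = 16, result = [8, 9, 16], cur_max = 16
After iteration 4: num = 5, result = [8, 9, 16, 16], cur_max = 16
After iteration 5: num = 11, result = [8, 9, 16, 16, 16], cur_max = 16
After iteration 6: num = 15, result = [8, 9, 16, 16, 16, 16], cur_max = 16
After iteration 7: num = 15, result = [8, 9, 16, 16, 16, 16, 16], cur_max = 16
Loop ends.
result[-1] = 16

Final answer: 16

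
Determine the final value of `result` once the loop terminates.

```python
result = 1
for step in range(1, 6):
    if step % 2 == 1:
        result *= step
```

Let's trace through this code step by step.

Initialize: result = 1
Entering loop: for step in range(1, 6):
After iteration 1: step = 1, result = 1
After iteration 2: step = 2, result = 1
After iteration 3: step = 3, result = 3
After iteration 4: step = 4, result = 3
After iteration 5: step = 5, result = 15
Loop ends.

Final answer: 15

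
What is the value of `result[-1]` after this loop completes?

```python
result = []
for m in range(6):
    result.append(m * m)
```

Let's trace through this code step by step.

Initialize: result = []
Entering loop: for m in range(6):
After iteration 1: m = 0, result = [0]
After iteration 2: m = 1, result = [0, 1]
After iteration 3: m = 2, result = [0, 1, 4]
After iteration 4: m = 3, result = [0, 1, 4, 9]
After iteration 5: m = 4, result = [0, 1, 4, 9, 16]
After iteration 6: m = 5, result = [0, 1, 4, 9, 16, 25]
Loop ends.
result[-1] = 25

Final answer: 25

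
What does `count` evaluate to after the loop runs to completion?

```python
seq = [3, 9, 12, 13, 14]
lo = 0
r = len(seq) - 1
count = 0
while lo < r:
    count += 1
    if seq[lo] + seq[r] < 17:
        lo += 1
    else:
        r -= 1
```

Let's trace through this code step by step.

Initialize: seq = [3, 9, 12, 13, 14]
Initialize: lo = 0
Initialize: r = 4
Initialize: count = 0
Entering loop: while lo < r:
After iteration 1: lo = 0, r = 3, count = 1
After iteration 2: lo = 1, r = 3, count = 2
After iteration 3: lo = 1, r = 2, count = 3
After iteration 4: lo = 1, r = 1, count = 4
Loop ends.

Final answer: 4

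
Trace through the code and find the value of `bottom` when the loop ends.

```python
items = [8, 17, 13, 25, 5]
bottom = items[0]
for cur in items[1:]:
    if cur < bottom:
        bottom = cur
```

Let's trace through this code step by step.

Initialize: items = [8, 17, 13, 25, 5]
Initialize: bottom = 8
Entering loop: for cur in items[1:]:
After iteration 1: cur = 17, bottom = 8
After iteration 2: cur = 13, bottom = 8
After iteration 3: cur = 25, bottom = 8
After iteration 4: cur = 5, bottom = 5
Loop ends.

Final answer: 5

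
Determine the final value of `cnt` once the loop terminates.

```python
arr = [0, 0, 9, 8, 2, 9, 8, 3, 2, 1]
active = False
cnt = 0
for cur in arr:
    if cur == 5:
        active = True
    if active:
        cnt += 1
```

Let's trace through this code step by step.

Initialize: arr = [0, 0, 9, 8, 2, 9, 8, 3, 2, 1]
Initialize: active = False
Initialize: cnt = 0
Entering loop: for cur in arr:
After iteration 1: cur = 0, cnt = 0
After iteration 2: cur = 0, cnt = 0
After iteration 3: cur = 9, cnt = 0
After iteration 4: cur = 8, cnt = 0
After iteration 5: cur = 2, cnt = 0
After iteration 6: cur = 9, cnt = 0
After iteration 7: cur = 8, cnt = 0
After iteration 8: cur = 3, cnt = 0
After iteration 9: cur = 2, cnt = 0
After iteration 10: cur = 1, cnt = 0
Loop ends.

Final answer: 0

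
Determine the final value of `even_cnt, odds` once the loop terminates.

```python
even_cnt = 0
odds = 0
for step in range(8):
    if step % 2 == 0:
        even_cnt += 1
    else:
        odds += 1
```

Let's trace through this code step by step.

Initialize: even_cnt = 0
Initialize: odds = 0
Entering loop: for step in range(8):
After iteration 1: step = 0, even_cnt = 1, odds = 0
After iteration 2: step = 1, even_cnt = 1, odds = 1
After iteration 3: step = 2, even_cnt = 2, odds = 1
After iteration 4: step = 3, even_cnt = 2, odds = 2
After iteration 5: step = 4, even_cnt = 3, odds = 2
After iteration 6: step = 5, even_cnt = 3, odds = 3
After iteration 7: step = 6, even_cnt = 4, odds = 3
After iteration 8: step = 7, even_cnt = 4, odds = 4
Loop ends.

Final answer: 4, 4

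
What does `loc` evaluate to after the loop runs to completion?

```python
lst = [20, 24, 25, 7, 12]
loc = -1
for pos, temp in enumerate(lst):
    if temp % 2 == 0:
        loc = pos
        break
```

Let's trace through this code step by step.

Initialize: lst = [20, 24, 25, 7, 12]
Initialize: loc = -1
Entering loop: for pos, temp in enumerate(lst):
After iteration 1: pos = 0, temp = 20, loc = 0
Loop ends.

Final answer: 0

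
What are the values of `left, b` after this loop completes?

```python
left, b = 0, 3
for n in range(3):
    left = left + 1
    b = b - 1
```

Let's trace through this code step by step.

Initialize: left = 0
Initialize: b = 3
Entering loop: for n in range(3):
After iteration 1: n = 0, left = 1, b = 2
After iteration 2: n = 1, left = 2, b = 1
After iteration 3: n = 2, left = 3, b = 0
Loop ends.

Final answer: 3, 0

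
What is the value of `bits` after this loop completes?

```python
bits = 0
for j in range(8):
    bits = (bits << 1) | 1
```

Let's trace through this code step by step.

Initialize: bits = 0
Entering loop: for j in range(8):
After iteration 1: j = 0, bits = 1
After iteration 2: j = 1, bits = 3
After iteration 3: j = 2, bits = 7
After iteration 4: j = 3, bits = 15
After iteration 5: j = 4, bits = 31
After iteration 6: j = 5, bits = 63
After iteration 7: j = 6, bits = 127
After iteration 8: j = 7, bits = 255
Loop ends.

Final answer: 255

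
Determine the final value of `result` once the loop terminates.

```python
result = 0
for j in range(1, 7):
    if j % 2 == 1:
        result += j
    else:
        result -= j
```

Let's trace through this code step by step.

Initialize: result = 0
Entering loop: for j in range(1, 7):
After iteration 1: j = 1, result = 1
After iteration 2: j = 2, result = -1
After iteration 3: j = 3, result = 2
After iteration 4: j = 4, result = -2
After iteration 5: j = 5, result = 3
After iteration 6: j = 6, result = -3
Loop ends.

Final answer: -3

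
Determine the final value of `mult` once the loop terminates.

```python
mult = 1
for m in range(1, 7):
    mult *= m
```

Let's trace through this code step by step.

Initialize: mult = 1
Entering loop: for m in range(1, 7):
After iteration 1: m = 1, mult = 1
After iteration 2: m = 2, mult = 2
After iteration 3: m = 3, mult = 6
After iteration 4: m = 4, mult = 24
After iteration 5: m = 5, mult = 120
After iteration 6: m = 6, mult = 720
Loop ends.

Final answer: 720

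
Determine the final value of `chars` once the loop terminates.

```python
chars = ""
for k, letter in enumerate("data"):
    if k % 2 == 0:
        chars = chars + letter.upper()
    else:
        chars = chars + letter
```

Let's trace through this code step by step.

Initialize: chars = ''
Entering loop: for k, letter in enumerate("data"):
After iteration 1: k = 0, letter = 'd', chars = 'D'
After iteration 2: k = 1, letter = 'a', chars = 'Da'
After iteration 3: k = 2, letter = 't', chars = 'DaT'
After iteration 4: k = 3, letter = 'a', chars = 'DaTa'
Loop ends.

Final answer: 'DaTa'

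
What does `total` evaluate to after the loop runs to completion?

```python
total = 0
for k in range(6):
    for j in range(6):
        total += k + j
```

Let's trace through this code step by step.

Initialize: total = 0
Entering loop: for k in range(6):
After iteration 1: k = 0, total = 15
After iteration 2: k = 1, total = 36
After iteration 3: k = 2, total = 63
After iteration 4: k = 3, total = 96
After iteration 5: k = 4, total = 135
After iteration 6: k = 5, total = 180
Loop ends.

Final answer: 180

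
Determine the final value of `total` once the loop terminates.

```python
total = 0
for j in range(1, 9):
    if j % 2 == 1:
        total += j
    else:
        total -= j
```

Let's trace through this code step by step.

Initialize: total = 0
Entering loop: for j in range(1, 9):
After iteration 1: j = 1, total = 1
After iteration 2: j = 2, total = -1
After iteration 3: j = 3, total = 2
After iteration 4: j = 4, total = -2
After iteration 5: j = 5, total = 3
After iteration 6: j = 6, total = -3
After iteration 7: j = 7, total = 4
After iteration 8: j = 8, total = -4
Loop ends.

Final answer: -4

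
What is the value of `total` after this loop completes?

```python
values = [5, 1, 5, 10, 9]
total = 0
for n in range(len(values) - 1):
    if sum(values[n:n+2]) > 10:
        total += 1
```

Let's trace through this code step by step.

Initialize: values = [5, 1, 5, 10, 9]
Initialize: total = 0
Entering loop: for n in range(len(values) - 1):
After iteration 1: n = 0, total = 0
After iteration 2: n = 1, total = 0
After iteration 3: n = 2, total = 1
After iteration 4: n = 3, total = 2
Loop ends.

Final answer: 2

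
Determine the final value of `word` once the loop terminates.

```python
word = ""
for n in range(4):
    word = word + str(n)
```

Let's trace through this code step by step.

Initialize: word = ''
Entering loop: for n in range(4):
After iteration 1: n = 0, word = '0'
After iteration 2: n = 1, word = '01'
After iteration 3: n = 2, word = '012'
After iteration 4: n = 3, word = '0123'
Loop ends.

Final answer: '0123'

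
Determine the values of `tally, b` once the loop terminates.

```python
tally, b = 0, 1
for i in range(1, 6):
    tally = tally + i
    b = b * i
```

Let's trace through this code step by step.

Initialize: tally = 0
Initialize: b = 1
Entering loop: for i in range(1, 6):
After iteration 1: i = 1, tally = 1, b = 1
After iteration 2: i = 2, tally = 3, b = 2
After iteration 3: i = 3, tally = 6, b = 6
After iteration 4: i = 4, tally = 10, b = 24
After iteration 5: i = 5, tally = 15, b = 120
Loop ends.

Final answer: 15, 120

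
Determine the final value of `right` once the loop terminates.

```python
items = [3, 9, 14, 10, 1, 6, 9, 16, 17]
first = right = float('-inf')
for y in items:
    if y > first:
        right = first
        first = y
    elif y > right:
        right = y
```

Let's trace through this code step by step.

Initialize: items = [3, 9, 14, 10, 1, 6, 9, 16, 17]
Initialize: first = -inf
Initialize: right = -inf
Entering loop: for y in items:
After iteration 1: y = 3, first = 3, right = -inf
After iteration 2: y = 9, first = 9, right = 3
After iteration 3: y = 14, first = 14, right = 9
After iteration 4: y = 10, first = 14, right = 10
After iteration 5: y = 1, first = 14, right = 10
After iteration 6: y = 6, first = 14, right = 10
After iteration 7: y = 9, first = 14, right = 10
After iteration 8: y = 16, first = 16, right = 14
After iteration 9: y = 17, first = 17, right = 16
Loop ends.

Final answer: 16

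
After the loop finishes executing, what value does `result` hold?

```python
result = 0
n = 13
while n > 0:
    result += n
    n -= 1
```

Let's trace through this code step by step.

Initialize: result = 0
Initialize: n = 13
Entering loop: while n > 0:
After iteration 1: result = 13, n = 12
After iteration 2: result = 25, n = 11
After iteration 3: result = 36, n = 10
After iteration 4: result = 46, n = 9
After iteration 5: result = 55, n = 8
After iteration 6: result = 63, n = 7
After iteration 7: result = 70, n = 6
After iteration 8: result = 76, n = 5
After iteration 9: result = 81, n = 4
After iteration 10: result = 85, n = 3
After iteration 11: result = 88, n = 2
After iteration 12: result = 90, n = 1
After iteration 13: result = 91, n = 0
Loop ends.

Final answer: 91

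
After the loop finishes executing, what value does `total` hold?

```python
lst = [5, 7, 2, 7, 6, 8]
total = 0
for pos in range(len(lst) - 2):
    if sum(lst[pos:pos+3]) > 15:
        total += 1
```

Let's trace through this code step by step.

Initialize: lst = [5, 7, 2, 7, 6, 8]
Initialize: total = 0
Entering loop: for pos in range(len(lst) - 2):
After iteration 1: pos = 0, total = 0
After iteration 2: pos = 1, total = 1
After iteration 3: pos = 2, total = 1
After iteration 4: pos = 3, total = 2
Loop ends.

Final answer: 2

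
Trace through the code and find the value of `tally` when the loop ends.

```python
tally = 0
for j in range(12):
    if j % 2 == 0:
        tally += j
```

Let's trace through this code step by step.

Initialize: tally = 0
Entering loop: for j in range(12):
After iteration 1: j = 0, tally = 0
After iteration 2: j = 1, tally = 0
After iteration 3: j = 2, tally = 2
After iteration 4: j = 3, tally = 2
After iteration 5: j = 4, tally = 6
After iteration 6: j = 5, tally = 6
After iteration 7: j = 6, tally = 12
After iteration 8: j = 7, tally = 12
After iteration 9: j = 8, tally = 20
After iteration 10: j = 9, tally = 20
After iteration 11: j = 10, tally = 30
After iteration 12: j = 11, tally = 30
Loop ends.

Final answer: 30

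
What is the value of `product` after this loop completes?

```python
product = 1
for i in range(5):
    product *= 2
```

Let's trace through this code step by step.

Initialize: product = 1
Entering loop: for i in range(5):
After iteration 1: i = 0, product = 2
After iteration 2: i = 1, product = 4
After iteration 3: i = 2, product = 8
After iteration 4: i = 3, product = 16
After iteration 5: i = 4, product = 32
Loop ends.

Final answer: 32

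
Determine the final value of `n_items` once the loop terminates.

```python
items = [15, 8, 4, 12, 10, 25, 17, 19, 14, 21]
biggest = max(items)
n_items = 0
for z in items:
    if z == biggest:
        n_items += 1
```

Let's trace through this code step by step.

Initialize: items = [15, 8, 4, 12, 10, 25, 17, 19, 14, 21]
Initialize: biggest = 25
Initialize: n_items = 0
Entering loop: for z in items:
After iteration 1: z = 15, n_items = 0
After iteration 2: z = 8, n_items = 0
After iteration 3: z = 4, n_items = 0
After iteration 4: z = 12, n_items = 0
After iteration 5: z = 10, n_items = 0
After iteration 6: z = 25, n_items = 1
After iteration 7: z = 17, n_items = 1
After iteration 8: z = 19, n_items = 1
After iteration 9: z = 14, n_items = 1
After iteration 10: z = 21, n_items = 1
Loop ends.

Final answer: 1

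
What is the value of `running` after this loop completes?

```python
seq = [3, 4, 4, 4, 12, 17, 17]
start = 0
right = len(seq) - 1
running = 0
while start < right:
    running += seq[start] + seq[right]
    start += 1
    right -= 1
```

Let's trace through this code step by step.

Initialize: seq = [3, 4, 4, 4, 12, 17, 17]
Initialize: start = 0
Initialize: right = 6
Initialize: running = 0
Entering loop: while start < right:
After iteration 1: start = 1, right = 5, running = 20
After iteration 2: start = 2, right = 4, running = 41
After iteration 3: start = 3, right = 3, running = 57
Loop ends.

Final answer: 57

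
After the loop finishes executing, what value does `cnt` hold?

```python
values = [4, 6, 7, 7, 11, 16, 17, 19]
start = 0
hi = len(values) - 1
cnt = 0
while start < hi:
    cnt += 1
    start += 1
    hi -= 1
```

Let's trace through this code step by step.

Initialize: values = [4, 6, 7, 7, 11, 16, 17, 19]
Initialize: start = 0
Initialize: hi = 7
Initialize: cnt = 0
Entering loop: while start < hi:
After iteration 1: start = 1, hi = 6, cnt = 1
After iteration 2: start = 2, hi = 5, cnt = 2
After iteration 3: start = 3, hi = 4, cnt = 3
After iteration 4: start = 4, hi = 3, cnt = 4
Loop ends.

Final answer: 4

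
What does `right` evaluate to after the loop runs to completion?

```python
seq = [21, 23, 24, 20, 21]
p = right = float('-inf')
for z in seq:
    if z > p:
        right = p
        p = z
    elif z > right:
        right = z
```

Let's trace through this code step by step.

Initialize: seq = [21, 23, 24, 20, 21]
Initialize: p = -inf
Initialize: right = -inf
Entering loop: for z in seq:
After iteration 1: z = 21, p = 21, right = -inf
After iteration 2: z = 23, p = 23, right = 21
After iteration 3: z = 24, p = 24, right = 23
After iteration 4: z = 20, p = 24, right = 23
After iteration 5: z = 21, p = 24, right = 23
Loop ends.

Final answer: 23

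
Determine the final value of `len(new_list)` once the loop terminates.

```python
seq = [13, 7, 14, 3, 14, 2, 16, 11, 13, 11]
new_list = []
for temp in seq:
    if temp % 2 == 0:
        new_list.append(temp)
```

Let's trace through this code step by step.

Initialize: seq = [13, 7, 14, 3, 14, 2, 16, 11, 13, 11]
Initialize: new_list = []
Entering loop: for temp in seq:
After iteration 1: temp = 13, new_list = []
After iteration 2: temp = 7, new_list = []
After iteration 3: temp = 14, new_list = [14]
After iteration 4: temp = 3, new_list = [14]
After iteration 5: temp = 14, new_list = [14, 14]
After iteration 6: temp = 2, new_list = [14, 14, 2]
After iteration 7: temp = 16, new_list = [14, 14, 2, 16]
After iteration 8: temp = 11, new_list = [14, 14, 2, 16]
After iteration 9: temp = 13, new_list = [14, 14, 2, 16]
After iteration 10: temp = 11, new_list = [14, 14, 2, 16]
Loop ends.
len(new_list) = 4

Final answer: 4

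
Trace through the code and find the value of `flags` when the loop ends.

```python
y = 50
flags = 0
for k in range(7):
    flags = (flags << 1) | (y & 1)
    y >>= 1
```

Let's trace through this code step by step.

Initialize: y = 50
Initialize: flags = 0
Entering loop: for k in range(7):
After iteration 1: k = 0, y = 25, flags = 0
After iteration 2: k = 1, y = 12, flags = 1
After iteration 3: k = 2, y = 6, flags = 2
After iteration 4: k = 3, y = 3, flags = 4
After iteration 5: k = 4, y = 1, flags = 9
After iteration 6: k = 5, y = 0, flags = 19
After iteration 7: k = 6, y = 0, flags = 38
Loop ends.

Final answer: 38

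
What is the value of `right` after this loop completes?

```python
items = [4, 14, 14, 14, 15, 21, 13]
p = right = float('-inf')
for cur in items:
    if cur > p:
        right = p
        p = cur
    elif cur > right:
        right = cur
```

Let's trace through this code step by step.

Initialize: items = [4, 14, 14, 14, 15, 21, 13]
Initialize: p = -inf
Initialize: right = -inf
Entering loop: for cur in items:
After iteration 1: cur = 4, p = 4, right = -inf
After iteration 2: cur = 14, p = 14, right = 4
After iteration 3: cur = 14, p = 14, right = 14
After iteration 4: cur = 14, p = 14, right = 14
After iteration 5: cur = 15, p = 15, right = 14
After iteration 6: cur = 21, p = 21, right = 15
After iteration 7: cur = 13, p = 21, right = 15
Loop ends.

Final answer: 15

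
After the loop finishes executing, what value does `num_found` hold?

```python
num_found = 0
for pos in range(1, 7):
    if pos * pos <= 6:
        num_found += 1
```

Let's trace through this code step by step.

Initialize: num_found = 0
Entering loop: for pos in range(1, 7):
After iteration 1: pos = 1, num_found = 1
After iteration 2: pos = 2, num_found = 2
After iteration 3: pos = 3, num_found = 2
After iteration 4: pos = 4, num_found = 2
After iteration 5: pos = 5, num_found = 2
After iteration 6: pos = 6, num_found = 2
Loop ends.

Final answer: 2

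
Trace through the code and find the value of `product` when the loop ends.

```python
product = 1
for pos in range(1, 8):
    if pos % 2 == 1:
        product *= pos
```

Let's trace through this code step by step.

Initialize: product = 1
Entering loop: for pos in range(1, 8):
After iteration 1: pos = 1, product = 1
After iteration 2: pos = 2, product = 1
After iteration 3: pos = 3, product = 3
After iteration 4: pos = 4, product = 3
After iteration 5: pos = 5, product = 15
After iteration 6: pos = 6, product = 15
After iteration 7: pos = 7, product = 105
Loop ends.

Final answer: 105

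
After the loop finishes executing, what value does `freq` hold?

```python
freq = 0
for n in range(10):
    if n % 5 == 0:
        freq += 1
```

Let's trace through this code step by step.

Initialize: freq = 0
Entering loop: for n in range(10):
After iteration 1: n = 0, freq = 1
After iteration 2: n = 1, freq = 1
After iteration 3: n = 2, freq = 1
After iteration 4: n = 3, freq = 1
After iteration 5: n = 4, freq = 1
After iteration 6: n = 5, freq = 2
After iteration 7: n = 6, freq = 2
After iteration 8: n = 7, freq = 2
After iteration 9: n = 8, freq = 2
After iteration 10: n = 9, freq = 2
Loop ends.

Final answer: 2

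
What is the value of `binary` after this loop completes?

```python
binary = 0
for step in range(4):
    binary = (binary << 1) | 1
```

Let's trace through this code step by step.

Initialize: binary = 0
Entering loop: for step in range(4):
After iteration 1: step = 0, binary = 1
After iteration 2: step = 1, binary = 3
After iteration 3: step = 2, binary = 7
After iteration 4: step = 3, binary = 15
Loop ends.

Final answer: 15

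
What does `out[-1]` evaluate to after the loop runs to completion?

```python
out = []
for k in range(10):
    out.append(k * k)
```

Let's trace through this code step by step.

Initialize: out = []
Entering loop: for k in range(10):
After iteration 1: k = 0, out = [0]
After iteration 2: k = 1, out = [0, 1]
After iteration 3: k = 2, out = [0, 1, 4]
After iteration 4: k = 3, out = [0, 1, 4, 9]
After iteration 5: k = 4, out = [0, 1, 4, 9, 16]
After iteration 6: k = 5, out = [0, 1, 4, 9, 16, 25]
After iteration 7: k = 6, out = [0, 1, 4, 9, 16, 25, 36]
After iteration 8: k = 7, out = [0, 1, 4, 9, 16, 25, 36, 49]
After iteration 9: k = 8, out = [0, 1, 4, 9, 16, 25, 36, 49, 64]
After iteration 10: k = 9, out = [0, 1, 4, 9, 16, 25, 36, 49, 64, 81]
Loop ends.
out[-1] = 81

Final answer: 81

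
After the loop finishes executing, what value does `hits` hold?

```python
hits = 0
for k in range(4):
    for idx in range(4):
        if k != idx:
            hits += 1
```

Let's trace through this code step by step.

Initialize: hits = 0
Entering loop: for k in range(4):
After iteration 1: k = 0, hits = 3
After iteration 2: k = 1, hits = 6
After iteration 3: k = 2, hits = 9
After iteration 4: k = 3, hits = 12
Loop ends.

Final answer: 12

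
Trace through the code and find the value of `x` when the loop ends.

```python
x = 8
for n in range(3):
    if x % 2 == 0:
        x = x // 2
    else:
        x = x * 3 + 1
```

Let's trace through this code step by step.

Initialize: x = 8
Entering loop: for n in range(3):
After iteration 1: n = 0, x = 4
After iteration 2: n = 1, x = 2
After iteration 3: n = 2, x = 1
Loop ends.

Final answer: 1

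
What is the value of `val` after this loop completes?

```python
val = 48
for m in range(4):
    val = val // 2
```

Let's trace through this code step by step.

Initialize: val = 48
Entering loop: for m in range(4):
After iteration 1: m = 0, val = 24
After iteration 2: m = 1, val = 12
After iteration 3: m = 2, val = 6
After iteration 4: m = 3, val = 3
Loop ends.

Final answer: 3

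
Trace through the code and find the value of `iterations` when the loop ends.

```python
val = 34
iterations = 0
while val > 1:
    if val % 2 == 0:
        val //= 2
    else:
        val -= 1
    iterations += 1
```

Let's trace through this code step by step.

Initialize: val = 34
Initialize: iterations = 0
Entering loop: while val > 1:
After iteration 1: val = 17, iterations = 1
After iteration 2: val = 16, iterations = 2
After iteration 3: val = 8, iterations = 3
After iteration 4: val = 4, iterations = 4
After iteration 5: val = 2, iterations = 5
After iteration 6: val = 1, iterations = 6
Loop ends.

Final answer: 6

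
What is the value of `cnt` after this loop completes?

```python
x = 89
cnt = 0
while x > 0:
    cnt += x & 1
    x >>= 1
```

Let's trace through this code step by step.

Initialize: x = 89
Initialize: cnt = 0
Entering loop: while x > 0:
After iteration 1: x = 44, cnt = 1
After iteration 2: x = 22, cnt = 1
After iteration 3: x = 11, cnt = 1
After iteration 4: x = 5, cnt = 2
After iteration 5: x = 2, cnt = 3
After iteration 6: x = 1, cnt = 3
After iteration 7: x = 0, cnt = 4
Loop ends.

Final answer: 4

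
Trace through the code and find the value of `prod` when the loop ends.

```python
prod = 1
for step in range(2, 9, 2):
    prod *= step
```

Let's trace through this code step by step.

Initialize: prod = 1
Entering loop: for step in range(2, 9, 2):
After iteration 1: step = 2, prod = 2
After iteration 2: step = 4, prod = 8
After iteration 3: step = 6, prod = 48
After iteration 4: step = 8, prod = 384
Loop ends.

Final answer: 384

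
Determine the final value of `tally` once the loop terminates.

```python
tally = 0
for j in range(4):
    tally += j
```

Let's trace through this code step by step.

Initialize: tally = 0
Entering loop: for j in range(4):
After iteration 1: j = 0, tally = 0
After iteration 2: j = 1, tally = 1
After iteration 3: j = 2, tally = 3
After iteration 4: j = 3, tally = 6
Loop ends.

Final answer: 6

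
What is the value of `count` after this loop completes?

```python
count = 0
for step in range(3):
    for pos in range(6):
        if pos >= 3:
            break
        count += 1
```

Let's trace through this code step by step.

Initialize: count = 0
Entering loop: for step in range(3):
After iteration 1: step = 0, count = 3
After iteration 2: step = 1, count = 6
After iteration 3: step = 2, count = 9
Loop ends.

Final answer: 9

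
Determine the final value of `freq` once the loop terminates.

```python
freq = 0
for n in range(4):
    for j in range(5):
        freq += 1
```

Let's trace through this code step by step.

Initialize: freq = 0
Entering loop: for n in range(4):
After iteration 1: n = 0, freq = 5
After iteration 2: n = 1, freq = 10
After iteration 3: n = 2, freq = 15
After iteration 4: n = 3, freq = 20
Loop ends.

Final answer: 20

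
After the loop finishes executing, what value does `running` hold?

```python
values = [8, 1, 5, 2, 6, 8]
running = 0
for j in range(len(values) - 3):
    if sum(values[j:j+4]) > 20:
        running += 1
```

Let's trace through this code step by step.

Initialize: values = [8, 1, 5, 2, 6, 8]
Initialize: running = 0
Entering loop: for j in range(len(values) - 3):
After iteration 1: j = 0, running = 0
After iteration 2: j = 1, running = 0
After iteration 3: j = 2, running = 1
Loop ends.

Final answer: 1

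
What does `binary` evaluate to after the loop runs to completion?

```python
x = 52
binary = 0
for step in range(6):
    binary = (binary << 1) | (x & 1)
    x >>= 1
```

Let's trace through this code step by step.

Initialize: x = 52
Initialize: binary = 0
Entering loop: for step in range(6):
After iteration 1: step = 0, x = 26, binary = 0
After iteration 2: step = 1, x = 13, binary = 0
After iteration 3: step = 2, x = 6, binary = 1
After iteration 4: step = 3, x = 3, binary = 2
After iteration 5: step = 4, x = 1, binary = 5
After iteration 6: step = 5, x = 0, binary = 11
Loop ends.

Final answer: 11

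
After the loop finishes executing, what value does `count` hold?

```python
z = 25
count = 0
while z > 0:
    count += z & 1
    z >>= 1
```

Let's trace through this code step by step.

Initialize: z = 25
Initialize: count = 0
Entering loop: while z > 0:
After iteration 1: z = 12, count = 1
After iteration 2: z = 6, count = 1
After iteration 3: z = 3, count = 1
After iteration 4: z = 1, count = 2
After iteration 5: z = 0, count = 3
Loop ends.

Final answer: 3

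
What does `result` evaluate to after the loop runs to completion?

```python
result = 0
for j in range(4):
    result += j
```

Let's trace through this code step by step.

Initialize: result = 0
Entering loop: for j in range(4):
After iteration 1: j = 0, result = 0
After iteration 2: j = 1, result = 1
After iteration 3: j = 2, result = 3
After iteration 4: j = 3, result = 6
Loop ends.

Final answer: 6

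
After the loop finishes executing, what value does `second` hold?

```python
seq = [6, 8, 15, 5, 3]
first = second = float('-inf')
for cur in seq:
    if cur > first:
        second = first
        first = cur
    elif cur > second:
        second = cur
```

Let's trace through this code step by step.

Initialize: seq = [6, 8, 15, 5, 3]
Initialize: first = -inf
Initialize: second = -inf
Entering loop: for cur in seq:
After iteration 1: cur = 6, first = 6, second = -inf
After iteration 2: cur = 8, first = 8, second = 6
After iteration 3: cur = 15, first = 15, second = 8
After iteration 4: cur = 5, first = 15, second = 8
After iteration 5: cur = 3, first = 15, second = 8
Loop ends.

Final answer: 8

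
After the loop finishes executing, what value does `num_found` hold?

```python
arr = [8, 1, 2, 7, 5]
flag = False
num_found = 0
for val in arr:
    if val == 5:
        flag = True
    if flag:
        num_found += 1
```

Let's trace through this code step by step.

Initialize: arr = [8, 1, 2, 7, 5]
Initialize: flag = False
Initialize: num_found = 0
Entering loop: for val in arr:
After iteration 1: val = 8, flag = False, num_found = 0
After iteration 2: val = 1, flag = False, num_found = 0
After iteration 3: val = 2, flag = False, num_found = 0
After iteration 4: val = 7, flag = False, num_found = 0
After iteration 5: val = 5, flag = True, num_found = 1
Loop ends.

Final answer: 1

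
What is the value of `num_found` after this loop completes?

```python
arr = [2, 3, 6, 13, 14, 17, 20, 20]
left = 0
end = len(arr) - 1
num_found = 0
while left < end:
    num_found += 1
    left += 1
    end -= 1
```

Let's trace through this code step by step.

Initialize: arr = [2, 3, 6, 13, 14, 17, 20, 20]
Initialize: left = 0
Initialize: end = 7
Initialize: num_found = 0
Entering loop: while left < end:
After iteration 1: left = 1, end = 6, num_found = 1
After iteration 2: left = 2, end = 5, num_found = 2
After iteration 3: left = 3, end = 4, num_found = 3
After iteration 4: left = 4, end = 3, num_found = 4
Loop ends.

Final answer: 4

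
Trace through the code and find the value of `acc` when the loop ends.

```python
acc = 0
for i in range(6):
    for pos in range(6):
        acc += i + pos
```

Let's trace through this code step by step.

Initialize: acc = 0
Entering loop: for i in range(6):
After iteration 1: i = 0, acc = 15
After iteration 2: i = 1, acc = 36
After iteration 3: i = 2, acc = 63
After iteration 4: i = 3, acc = 96
After iteration 5: i = 4, acc = 135
After iteration 6: i = 5, acc = 180
Loop ends.

Final answer: 180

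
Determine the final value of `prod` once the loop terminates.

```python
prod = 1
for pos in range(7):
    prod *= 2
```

Let's trace through this code step by step.

Initialize: prod = 1
Entering loop: for pos in range(7):
After iteration 1: pos = 0, prod = 2
After iteration 2: pos = 1, prod = 4
After iteration 3: pos = 2, prod = 8
After iteration 4: pos = 3, prod = 16
After iteration 5: pos = 4, prod = 32
After iteration 6: pos = 5, prod = 64
After iteration 7: pos = 6, prod = 128
Loop ends.

Final answer: 128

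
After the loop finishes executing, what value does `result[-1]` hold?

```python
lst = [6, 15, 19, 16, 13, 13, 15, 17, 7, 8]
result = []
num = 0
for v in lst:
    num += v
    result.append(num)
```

Let's trace through this code step by step.

Initialize: lst = [6, 15, 19, 16, 13, 13, 15, 17, 7, 8]
Initialize: result = []
Initialize: num = 0
Entering loop: for v in lst:
After iteration 1: v = 6, result = [6], num = 6
After iteration 2: v = 15, result = [6, 21], num = 21
After iteration 3: v = 19, result = [6, 21, 40], num = 40
After iteration 4: v = 16, result = [6, 21, 40, 56], num = 56
After iteration 5: v = 13, result = [6, 21, 40, 56, 69], num = 69
After iteration 6: v = 13, result = [6, 21, 40, 56, 69, 82], num = 82
After iteration 7: v = 15, result = [6, 21, 40, 56, 69, 82, 97], num = 97
After iteration 8: v = 17, result = [6, 21, 40, 56, 69, 82, 97, 114], num = 114
After iteration 9: v = 7, result = [6, 21, 40, 56, 69, 82, 97, 114, 121], num = 121
After iteration 10: v = 8, result = [6, 21, 40, 56, 69, 82, 97, 114, 121, 129], num = 129
Loop ends.
result[-1] = 129

Final answer: 129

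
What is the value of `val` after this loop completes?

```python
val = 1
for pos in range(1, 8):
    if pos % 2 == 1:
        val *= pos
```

Let's trace through this code step by step.

Initialize: val = 1
Entering loop: for pos in range(1, 8):
After iteration 1: pos = 1, val = 1
After iteration 2: pos = 2, val = 1
After iteration 3: pos = 3, val = 3
After iteration 4: pos = 4, val = 3
After iteration 5: pos = 5, val = 15
After iteration 6: pos = 6, val = 15
After iteration 7: pos = 7, val = 105
Loop ends.

Final answer: 105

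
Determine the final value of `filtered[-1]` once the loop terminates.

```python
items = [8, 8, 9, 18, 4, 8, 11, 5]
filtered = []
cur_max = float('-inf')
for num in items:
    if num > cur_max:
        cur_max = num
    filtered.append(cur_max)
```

Let's trace through this code step by step.

Initialize: items = [8, 8, 9, 18, 4, 8, 11, 5]
Initialize: filtered = []
Initialize: cur_max = -inf
Entering loop: for num in items:
After iteration 1: num = 8, filtered = [8], cur_max = 8
After iteration 2: num = 8, filtered = [8, 8], cur_max = 8
After iteration 3: num = 9, filtered = [8, 8, 9], cur_max = 9
After iteration 4: num = 18, filtered = [8, 8, 9, 18], cur_max = 18
After iteration 5: num = 4, filtered = [8, 8, 9, 18, 18], cur_max = 18
After iteration 6: num = 8, filtered = [8, 8, 9, 18, 18, 18], cur_max = 18
After iteration 7: num = 11, filtered = [8, 8, 9, 18, 18, 18, 18], cur_max = 18
After iteration 8: num = 5, filtered = [8, 8, 9, 18, 18, 18, 18, 18], cur_max = 18
Loop ends.
filtered[-1] = 18

Final answer: 18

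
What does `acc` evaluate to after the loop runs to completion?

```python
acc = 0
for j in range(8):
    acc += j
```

Let's trace through this code step by step.

Initialize: acc = 0
Entering loop: for j in range(8):
After iteration 1: j = 0, acc = 0
After iteration 2: j = 1, acc = 1
After iteration 3: j = 2, acc = 3
After iteration 4: j = 3, acc = 6
After iteration 5: j = 4, acc = 10
After iteration 6: j = 5, acc = 15
After iteration 7: j = 6, acc = 21
After iteration 8: j = 7, acc = 28
Loop ends.

Final answer: 28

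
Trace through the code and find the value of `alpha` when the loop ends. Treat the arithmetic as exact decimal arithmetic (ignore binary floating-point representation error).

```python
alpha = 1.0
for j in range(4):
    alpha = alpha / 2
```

Let's trace through this code step by step.

Initialize: alpha = 1.0
Entering loop: for j in range(4):
After iteration 1: j = 0, alpha = 0.5
After iteration 2: j = 1, alpha = 0.25
After iteration 3: j = 2, alpha = 0.125
After iteration 4: j = 3, alpha = 0.0625
Loop ends.

Final answer: 0.0625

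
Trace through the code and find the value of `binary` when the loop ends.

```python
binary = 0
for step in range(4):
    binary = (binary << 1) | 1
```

Let's trace through this code step by step.

Initialize: binary = 0
Entering loop: for step in range(4):
After iteration 1: step = 0, binary = 1
After iteration 2: step = 1, binary = 3
After iteration 3: step = 2, binary = 7
After iteration 4: step = 3, binary = 15
Loop ends.

Final answer: 15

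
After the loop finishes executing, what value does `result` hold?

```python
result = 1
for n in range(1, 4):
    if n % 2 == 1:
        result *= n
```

Let's trace through this code step by step.

Initialize: result = 1
Entering loop: for n in range(1, 4):
After iteration 1: n = 1, result = 1
After iteration 2: n = 2, result = 1
After iteration 3: n = 3, result = 3
Loop ends.

Final answer: 3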